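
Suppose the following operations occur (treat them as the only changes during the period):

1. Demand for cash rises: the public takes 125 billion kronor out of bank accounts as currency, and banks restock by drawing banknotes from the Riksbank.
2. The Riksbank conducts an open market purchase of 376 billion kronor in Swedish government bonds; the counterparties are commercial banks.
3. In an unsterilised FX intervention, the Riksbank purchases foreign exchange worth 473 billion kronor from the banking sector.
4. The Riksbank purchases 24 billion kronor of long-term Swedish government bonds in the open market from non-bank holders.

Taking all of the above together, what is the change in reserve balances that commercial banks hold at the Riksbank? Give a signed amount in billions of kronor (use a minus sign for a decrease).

+748 billion

Riksbank balance sheet:
  Assets:      Securities +400B, Foreign assets +473B
  Liabilities: Bank reserves +748B, Currency in circulation +125B
So the change in reserve balances that commercial banks hold at the Riksbank is +748 billion.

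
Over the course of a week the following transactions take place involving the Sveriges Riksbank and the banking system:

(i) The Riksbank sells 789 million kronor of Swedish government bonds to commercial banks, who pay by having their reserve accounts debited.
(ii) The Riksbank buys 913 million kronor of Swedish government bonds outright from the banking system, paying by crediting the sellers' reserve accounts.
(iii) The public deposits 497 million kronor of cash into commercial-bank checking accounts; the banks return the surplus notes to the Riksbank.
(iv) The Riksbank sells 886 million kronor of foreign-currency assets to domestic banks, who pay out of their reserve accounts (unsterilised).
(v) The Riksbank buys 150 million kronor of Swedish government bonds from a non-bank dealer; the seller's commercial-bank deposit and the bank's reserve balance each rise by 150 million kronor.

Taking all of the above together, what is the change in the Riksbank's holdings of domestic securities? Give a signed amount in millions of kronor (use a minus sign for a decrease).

+274 million

OMO sale (to banks) 789 million kronor: securities removed from the Riksbank's portfolio → −789M.
OMO purchase (from banks) 913 million kronor: securities added to the Riksbank's portfolio → +913M.
Currency deposit 497 million kronor: the Riksbank's securities portfolio is untouched → 0.
FX sale 886 million kronor: the Riksbank's securities portfolio is untouched → 0.
Asset purchase (from non-banks) 150 million kronor: securities added to the Riksbank's portfolio → +150M.
Net: −789 + 913 + 0 + 0 + 150 = +274 million.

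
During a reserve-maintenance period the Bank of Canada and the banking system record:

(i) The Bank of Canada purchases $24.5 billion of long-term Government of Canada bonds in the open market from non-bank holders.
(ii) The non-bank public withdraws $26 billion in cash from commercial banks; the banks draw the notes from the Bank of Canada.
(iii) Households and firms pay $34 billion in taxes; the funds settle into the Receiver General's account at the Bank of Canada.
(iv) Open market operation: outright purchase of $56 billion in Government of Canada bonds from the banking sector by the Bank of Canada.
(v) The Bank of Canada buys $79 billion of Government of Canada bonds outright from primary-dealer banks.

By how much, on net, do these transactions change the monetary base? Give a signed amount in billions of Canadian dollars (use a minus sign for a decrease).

+$125.5 billion

Bank of Canada balance sheet:
  Assets:      Securities +$159.5B
  Liabilities: Bank reserves +$99.5B, Currency in circulation +$26B, Government deposits +$34B
Monetary base = currency + reserves: +$26B + (+$99.5B) = +$125.5 billion.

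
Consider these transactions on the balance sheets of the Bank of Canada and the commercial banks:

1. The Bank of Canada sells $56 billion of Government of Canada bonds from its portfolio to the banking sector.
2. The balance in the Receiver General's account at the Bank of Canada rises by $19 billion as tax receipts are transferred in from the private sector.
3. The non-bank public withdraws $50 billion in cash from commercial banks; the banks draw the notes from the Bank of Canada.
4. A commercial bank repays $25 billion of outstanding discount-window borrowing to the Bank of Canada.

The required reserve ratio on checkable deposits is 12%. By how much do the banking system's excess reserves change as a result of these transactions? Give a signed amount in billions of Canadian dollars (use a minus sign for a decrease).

OMO sale (to banks) $56 billion: reserves −$56B, deposits 0.
Government account inflow $19 billion: reserves −$19B, deposits −$19B.
Currency withdrawal $50 billion: reserves −$50B, deposits −$50B.
Discount-window repayment $25 billion: reserves −$25B, deposits 0.
Totals: Δreserves = −$150B, Δdeposits = −$69B.
Δrequired reserves = 12% × −$69B = −$8.28B.
Δexcess reserves = Δreserves − Δrequired = −$150B − (−$8.28B) = -$141.72 billion.

-$141.72 billion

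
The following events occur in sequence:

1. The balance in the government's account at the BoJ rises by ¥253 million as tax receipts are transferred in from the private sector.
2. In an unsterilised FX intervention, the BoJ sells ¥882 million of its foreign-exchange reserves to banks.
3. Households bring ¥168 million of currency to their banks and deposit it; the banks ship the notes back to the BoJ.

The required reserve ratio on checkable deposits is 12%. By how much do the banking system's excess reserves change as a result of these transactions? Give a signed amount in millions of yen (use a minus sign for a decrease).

-¥956.8 million

Government account inflow ¥253 million: reserves −¥253M, deposits −¥253M.
FX sale ¥882 million: reserves −¥882M, deposits 0.
Currency deposit ¥168 million: reserves +¥168M, deposits +¥168M.
Totals: Δreserves = −¥967M, Δdeposits = −¥85M.
Δrequired reserves = 12% × −¥85M = −¥10.2M.
Δexcess reserves = Δreserves − Δrequired = −¥967M − (−¥10.2M) = -¥956.8 million.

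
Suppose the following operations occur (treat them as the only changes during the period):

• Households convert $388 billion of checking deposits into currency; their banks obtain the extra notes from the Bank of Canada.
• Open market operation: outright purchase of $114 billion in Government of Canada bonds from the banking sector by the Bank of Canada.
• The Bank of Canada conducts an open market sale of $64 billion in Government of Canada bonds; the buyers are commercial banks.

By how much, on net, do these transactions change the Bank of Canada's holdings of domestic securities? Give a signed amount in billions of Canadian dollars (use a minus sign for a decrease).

+$50 billion

Bank of Canada balance sheet:
  Assets:      Securities +$50B
  Liabilities: Bank reserves −$338B, Currency in circulation +$388B
So the change in the Bank of Canada's holdings of domestic securities is +$50 billion.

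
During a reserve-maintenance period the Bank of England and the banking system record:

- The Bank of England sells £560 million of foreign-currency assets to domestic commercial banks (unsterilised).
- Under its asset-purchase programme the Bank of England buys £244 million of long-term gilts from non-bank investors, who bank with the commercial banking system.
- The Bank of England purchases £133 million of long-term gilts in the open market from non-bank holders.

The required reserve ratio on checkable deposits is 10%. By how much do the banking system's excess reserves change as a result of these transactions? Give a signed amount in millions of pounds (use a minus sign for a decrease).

-£220.7 million

FX sale £560 million: reserves −£560M, deposits 0.
Asset purchase (from non-banks) £244 million: reserves +£244M, deposits +£244M.
Asset purchase (from non-banks) £133 million: reserves +£133M, deposits +£133M.
Totals: Δreserves = −£183M, Δdeposits = +£377M.
Δrequired reserves = 10% × +£377M = +£37.7M.
Δexcess reserves = Δreserves − Δrequired = −£183M − (+£37.7M) = -£220.7 million.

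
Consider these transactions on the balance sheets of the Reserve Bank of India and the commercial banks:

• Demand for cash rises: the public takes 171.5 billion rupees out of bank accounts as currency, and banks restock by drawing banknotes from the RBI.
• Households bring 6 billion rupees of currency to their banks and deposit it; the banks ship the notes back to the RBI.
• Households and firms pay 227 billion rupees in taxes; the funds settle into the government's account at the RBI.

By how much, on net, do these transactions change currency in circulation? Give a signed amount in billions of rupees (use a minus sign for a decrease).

+165.5 billion

Currency withdrawal 171.5 billion rupees: notes leave the central bank → +171.5B.
Currency deposit 6 billion rupees: notes return to the central bank → −6B.
Government account inflow 227 billion rupees: no currency enters or leaves circulation → 0.
Net: 171.5 − 6 + 0 = +165.5 billion.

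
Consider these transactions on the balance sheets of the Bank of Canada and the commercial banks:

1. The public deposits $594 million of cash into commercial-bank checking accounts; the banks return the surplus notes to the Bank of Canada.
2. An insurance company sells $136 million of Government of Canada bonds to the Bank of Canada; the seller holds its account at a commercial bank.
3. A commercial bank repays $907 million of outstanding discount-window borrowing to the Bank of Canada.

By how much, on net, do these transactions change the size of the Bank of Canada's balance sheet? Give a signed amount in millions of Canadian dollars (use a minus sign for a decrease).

-$771 million

Bank of Canada balance sheet:
  Assets:      Securities +$136M, Loans to banks −$907M
  Liabilities: Bank reserves −$177M, Currency in circulation −$594M
Commercial banking system:
  Assets:      Reserves at CB −$177M
  Liabilities: Checkable deposits +$730M, Borrowings from CB −$907M
Change in total Bank of Canada assets = -$771 million.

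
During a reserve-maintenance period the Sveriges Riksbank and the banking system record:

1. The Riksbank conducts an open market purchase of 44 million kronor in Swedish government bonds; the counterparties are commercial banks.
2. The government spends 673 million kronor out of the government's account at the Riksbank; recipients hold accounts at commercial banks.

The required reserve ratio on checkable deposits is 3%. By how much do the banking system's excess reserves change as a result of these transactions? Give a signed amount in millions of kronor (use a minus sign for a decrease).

+696.81 million

OMO purchase (from banks) 44 million kronor: reserves +44M, deposits 0.
Government spending 673 million kronor: reserves +673M, deposits +673M.
Totals: Δreserves = +717M, Δdeposits = +673M.
Δrequired reserves = 3% × +673M = +20.19M.
Δexcess reserves = Δreserves − Δrequired = +717M − (+20.19M) = +696.81 million.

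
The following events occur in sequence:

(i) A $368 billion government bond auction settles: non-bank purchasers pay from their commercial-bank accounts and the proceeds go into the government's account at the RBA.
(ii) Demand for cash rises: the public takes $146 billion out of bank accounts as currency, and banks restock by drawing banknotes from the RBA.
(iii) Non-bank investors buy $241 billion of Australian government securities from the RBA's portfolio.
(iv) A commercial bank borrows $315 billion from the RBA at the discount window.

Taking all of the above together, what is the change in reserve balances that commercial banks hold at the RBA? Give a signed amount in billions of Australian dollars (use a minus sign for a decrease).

RBA balance sheet:
  Assets:      Securities −$241B, Loans to banks +$315B
  Liabilities: Bank reserves −$440B, Currency in circulation +$146B, Government deposits +$368B
So the change in reserve balances that commercial banks hold at the RBA is -$440 billion.

-$440 billion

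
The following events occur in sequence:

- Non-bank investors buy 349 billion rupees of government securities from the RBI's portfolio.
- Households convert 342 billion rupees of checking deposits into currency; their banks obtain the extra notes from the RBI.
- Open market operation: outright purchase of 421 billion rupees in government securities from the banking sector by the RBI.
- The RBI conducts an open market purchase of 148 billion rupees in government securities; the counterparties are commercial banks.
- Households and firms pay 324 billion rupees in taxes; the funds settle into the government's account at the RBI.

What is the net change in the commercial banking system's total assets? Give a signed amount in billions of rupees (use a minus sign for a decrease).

Asset sale (to non-banks) 349 billion rupees: bank balance sheets shrink → −349B.
Currency withdrawal 342 billion rupees: bank balance sheets shrink → −342B.
OMO purchase (from banks) 421 billion rupees: just an asset swap on bank balance sheets → 0.
OMO purchase (from banks) 148 billion rupees: just an asset swap on bank balance sheets → 0.
Government account inflow 324 billion rupees: bank balance sheets shrink → −324B.
Net: −349 − 342 + 0 + 0 − 324 = -1015 billion.

-1015 billion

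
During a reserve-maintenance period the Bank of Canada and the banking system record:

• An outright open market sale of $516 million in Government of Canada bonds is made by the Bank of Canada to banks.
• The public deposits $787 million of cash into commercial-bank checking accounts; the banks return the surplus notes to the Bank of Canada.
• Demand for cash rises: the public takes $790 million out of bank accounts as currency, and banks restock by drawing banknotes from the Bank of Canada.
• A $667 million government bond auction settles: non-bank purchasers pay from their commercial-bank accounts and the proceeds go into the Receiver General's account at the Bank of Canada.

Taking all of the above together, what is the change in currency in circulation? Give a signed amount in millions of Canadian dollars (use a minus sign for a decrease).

Bank of Canada balance sheet:
  Assets:      Securities −$516M
  Liabilities: Bank reserves −$1186M, Currency in circulation +$3M, Government deposits +$667M
Commercial banking system:
  Assets:      Reserves at CB −$1186M, Securities +$516M
  Liabilities: Checkable deposits −$670M
So the change in currency in circulation is +$3 million.

+$3 million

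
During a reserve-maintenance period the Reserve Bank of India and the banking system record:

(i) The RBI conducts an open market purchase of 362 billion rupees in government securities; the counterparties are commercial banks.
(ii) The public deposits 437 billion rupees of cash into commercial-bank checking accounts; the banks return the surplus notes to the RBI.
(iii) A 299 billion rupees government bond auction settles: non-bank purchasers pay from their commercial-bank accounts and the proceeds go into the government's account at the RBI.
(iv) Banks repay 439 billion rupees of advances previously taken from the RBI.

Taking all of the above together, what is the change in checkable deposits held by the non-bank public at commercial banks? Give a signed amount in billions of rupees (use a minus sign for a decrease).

OMO purchase (from banks) 362 billion rupees: the counterparty is a bank, so public deposits are unchanged → 0.
Currency deposit 437 billion rupees: non-bank counterparties' bank balances rise → +437B.
Government account inflow 299 billion rupees: non-bank counterparties' bank balances fall → −299B.
Discount-window repayment 439 billion rupees: the counterparty is a bank, so public deposits are unchanged → 0.
Net: 0 + 437 − 299 + 0 = +138 billion.

+138 billion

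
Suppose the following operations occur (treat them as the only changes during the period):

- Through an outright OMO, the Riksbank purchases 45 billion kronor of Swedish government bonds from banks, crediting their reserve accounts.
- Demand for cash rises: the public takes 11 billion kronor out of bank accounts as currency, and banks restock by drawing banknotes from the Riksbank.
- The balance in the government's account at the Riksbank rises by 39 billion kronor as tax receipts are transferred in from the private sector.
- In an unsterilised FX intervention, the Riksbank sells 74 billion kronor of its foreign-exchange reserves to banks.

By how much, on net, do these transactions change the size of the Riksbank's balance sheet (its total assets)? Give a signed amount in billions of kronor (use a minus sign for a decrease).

Riksbank balance sheet:
  Assets:      Securities +45B, Foreign assets −74B
  Liabilities: Bank reserves −79B, Currency in circulation +11B, Government deposits +39B
Change in total Riksbank assets = -29 billion.

-29 billion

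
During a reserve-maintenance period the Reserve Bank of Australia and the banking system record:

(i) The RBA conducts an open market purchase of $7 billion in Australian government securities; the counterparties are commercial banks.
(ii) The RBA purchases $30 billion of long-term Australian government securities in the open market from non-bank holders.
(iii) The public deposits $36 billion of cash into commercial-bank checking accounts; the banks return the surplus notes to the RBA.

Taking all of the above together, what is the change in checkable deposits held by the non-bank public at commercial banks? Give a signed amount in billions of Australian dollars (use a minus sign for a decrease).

+$66 billion

OMO purchase (from banks) $7 billion: the counterparty is a bank, so public deposits are unchanged → 0.
Asset purchase (from non-banks) $30 billion: non-bank counterparties' bank balances rise → +$30B.
Currency deposit $36 billion: non-bank counterparties' bank balances rise → +$36B.
Net: 0 + 30 + 36 = +$66 billion.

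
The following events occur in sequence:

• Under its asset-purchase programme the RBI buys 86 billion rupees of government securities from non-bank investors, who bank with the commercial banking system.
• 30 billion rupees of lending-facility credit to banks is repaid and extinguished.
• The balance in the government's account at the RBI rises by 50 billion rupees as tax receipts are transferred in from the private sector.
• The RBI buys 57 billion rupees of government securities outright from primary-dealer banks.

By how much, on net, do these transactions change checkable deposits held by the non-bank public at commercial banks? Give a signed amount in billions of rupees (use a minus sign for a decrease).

+36 billion

Asset purchase (from non-banks) 86 billion rupees: non-bank counterparties' bank balances rise → +86B.
Discount-window repayment 30 billion rupees: the counterparty is a bank, so public deposits are unchanged → 0.
Government account inflow 50 billion rupees: non-bank counterparties' bank balances fall → −50B.
OMO purchase (from banks) 57 billion rupees: the counterparty is a bank, so public deposits are unchanged → 0.
Net: 86 + 0 − 50 + 0 = +36 billion.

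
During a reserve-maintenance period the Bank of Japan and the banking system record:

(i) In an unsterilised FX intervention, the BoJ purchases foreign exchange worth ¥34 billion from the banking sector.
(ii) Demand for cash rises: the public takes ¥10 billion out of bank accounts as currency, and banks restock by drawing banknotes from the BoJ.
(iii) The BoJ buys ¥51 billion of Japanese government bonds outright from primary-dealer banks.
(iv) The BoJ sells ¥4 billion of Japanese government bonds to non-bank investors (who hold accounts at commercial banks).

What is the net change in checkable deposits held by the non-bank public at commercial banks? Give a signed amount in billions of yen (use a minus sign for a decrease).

-¥14 billion

BoJ balance sheet:
  Assets:      Securities +¥47B, Foreign assets +¥34B
  Liabilities: Bank reserves +¥71B, Currency in circulation +¥10B
Commercial banking system:
  Assets:      Reserves at CB +¥71B, Securities −¥51B, Foreign assets −¥34B
  Liabilities: Checkable deposits −¥14B
So the change in checkable deposits held by the non-bank public at commercial banks is -¥14 billion.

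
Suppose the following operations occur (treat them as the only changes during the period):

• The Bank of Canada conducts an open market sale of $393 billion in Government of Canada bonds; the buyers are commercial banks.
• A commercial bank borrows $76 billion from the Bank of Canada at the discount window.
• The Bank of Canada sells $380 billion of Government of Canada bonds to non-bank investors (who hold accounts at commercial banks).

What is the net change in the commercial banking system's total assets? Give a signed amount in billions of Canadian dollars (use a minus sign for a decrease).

-$304 billion

Bank of Canada balance sheet:
  Assets:      Securities −$773B, Loans to banks +$76B
  Liabilities: Bank reserves −$697B
Commercial banking system:
  Assets:      Reserves at CB −$697B, Securities +$393B
  Liabilities: Checkable deposits −$380B, Borrowings from CB +$76B
Change in total bank assets = -$304 billion.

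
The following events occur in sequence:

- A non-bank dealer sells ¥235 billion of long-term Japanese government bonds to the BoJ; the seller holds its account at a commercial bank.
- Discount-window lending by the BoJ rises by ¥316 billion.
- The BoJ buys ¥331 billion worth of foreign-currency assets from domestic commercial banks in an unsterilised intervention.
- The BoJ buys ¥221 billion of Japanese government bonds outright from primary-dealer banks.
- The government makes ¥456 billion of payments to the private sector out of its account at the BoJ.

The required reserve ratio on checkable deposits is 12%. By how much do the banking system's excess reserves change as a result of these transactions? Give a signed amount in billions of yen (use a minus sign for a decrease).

+¥1476.08 billion

Asset purchase (from non-banks) ¥235 billion: reserves +¥235B, deposits +¥235B.
Discount-window loan ¥316 billion: reserves +¥316B, deposits 0.
FX purchase ¥331 billion: reserves +¥331B, deposits 0.
OMO purchase (from banks) ¥221 billion: reserves +¥221B, deposits 0.
Government spending ¥456 billion: reserves +¥456B, deposits +¥456B.
Totals: Δreserves = +¥1559B, Δdeposits = +¥691B.
Δrequired reserves = 12% × +¥691B = +¥82.92B.
Δexcess reserves = Δreserves − Δrequired = +¥1559B − (+¥82.92B) = +¥1476.08 billion.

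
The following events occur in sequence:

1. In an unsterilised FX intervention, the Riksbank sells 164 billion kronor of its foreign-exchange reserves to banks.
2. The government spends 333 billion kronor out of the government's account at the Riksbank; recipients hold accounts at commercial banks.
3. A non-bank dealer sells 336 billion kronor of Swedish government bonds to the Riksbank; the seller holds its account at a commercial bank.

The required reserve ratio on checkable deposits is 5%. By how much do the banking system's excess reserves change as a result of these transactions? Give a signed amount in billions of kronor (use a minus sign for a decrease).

+471.55 billion

FX sale 164 billion kronor: reserves −164B, deposits 0.
Government spending 333 billion kronor: reserves +333B, deposits +333B.
Asset purchase (from non-banks) 336 billion kronor: reserves +336B, deposits +336B.
Totals: Δreserves = +505B, Δdeposits = +669B.
Δrequired reserves = 5% × +669B = +33.45B.
Δexcess reserves = Δreserves − Δrequired = +505B − (+33.45B) = +471.55 billion.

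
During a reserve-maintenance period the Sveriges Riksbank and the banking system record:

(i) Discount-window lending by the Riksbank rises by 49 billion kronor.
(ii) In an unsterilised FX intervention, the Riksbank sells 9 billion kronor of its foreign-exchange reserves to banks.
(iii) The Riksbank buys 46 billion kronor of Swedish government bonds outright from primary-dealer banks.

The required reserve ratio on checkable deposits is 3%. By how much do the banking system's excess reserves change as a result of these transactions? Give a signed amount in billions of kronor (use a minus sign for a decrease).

+86 billion

Discount-window loan 49 billion kronor: reserves +49B, deposits 0.
FX sale 9 billion kronor: reserves −9B, deposits 0.
OMO purchase (from banks) 46 billion kronor: reserves +46B, deposits 0.
Totals: Δreserves = +86B, Δdeposits = 0.
Δrequired reserves = 3% × 0 = 0.
Δexcess reserves = Δreserves − Δrequired = +86B − (0) = +86 billion.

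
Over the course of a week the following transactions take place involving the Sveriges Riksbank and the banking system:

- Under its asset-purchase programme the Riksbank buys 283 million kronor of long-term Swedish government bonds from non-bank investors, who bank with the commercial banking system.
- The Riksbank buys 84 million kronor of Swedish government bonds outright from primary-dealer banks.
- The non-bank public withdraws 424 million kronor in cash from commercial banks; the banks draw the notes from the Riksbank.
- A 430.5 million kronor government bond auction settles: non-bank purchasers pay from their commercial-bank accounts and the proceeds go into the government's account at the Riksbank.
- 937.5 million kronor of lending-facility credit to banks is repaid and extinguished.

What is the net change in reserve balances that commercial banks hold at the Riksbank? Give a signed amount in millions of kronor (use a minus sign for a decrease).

-1425 million

Asset purchase (from non-banks) 283 million kronor: the Riksbank pays by crediting reserve accounts → +283M.
OMO purchase (from banks) 84 million kronor: the Riksbank pays by crediting reserve accounts → +84M.
Currency withdrawal 424 million kronor: banks swap reserves for currency → −424M.
Government account inflow 430.5 million kronor: funds move from bank reserves into the government account → −430.5M.
Discount-window repayment 937.5 million kronor: repayment is debited from reserves → −937.5M.
Net: 283 + 84 − 424 − 430.5 − 937.5 = -1425 million.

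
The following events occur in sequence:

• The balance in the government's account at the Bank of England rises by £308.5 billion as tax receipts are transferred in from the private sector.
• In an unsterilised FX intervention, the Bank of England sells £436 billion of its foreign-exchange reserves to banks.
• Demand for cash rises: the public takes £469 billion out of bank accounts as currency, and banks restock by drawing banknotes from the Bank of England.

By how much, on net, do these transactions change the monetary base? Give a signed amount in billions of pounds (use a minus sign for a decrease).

-£744.5 billion

Government account inflow £308.5 billion: reserves shift to a non-base liability → −£308.5B.
FX sale £436 billion: Bank of England balance sheet contracts → −£436B.
Currency withdrawal £469 billion: just a shift between currency and reserves — both are base money → 0.
Net: −308.5 − 436 + 0 = -£744.5 billion.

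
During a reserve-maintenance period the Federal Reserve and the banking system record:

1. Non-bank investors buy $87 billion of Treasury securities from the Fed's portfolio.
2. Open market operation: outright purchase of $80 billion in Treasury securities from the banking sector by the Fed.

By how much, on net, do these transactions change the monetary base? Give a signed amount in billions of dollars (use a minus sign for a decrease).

Asset sale (to non-banks) $87 billion: Fed balance sheet contracts → −$87B.
OMO purchase (from banks) $80 billion: Fed balance sheet expands → +$80B.
Net: −87 + 80 = -$7 billion.

-$7 billion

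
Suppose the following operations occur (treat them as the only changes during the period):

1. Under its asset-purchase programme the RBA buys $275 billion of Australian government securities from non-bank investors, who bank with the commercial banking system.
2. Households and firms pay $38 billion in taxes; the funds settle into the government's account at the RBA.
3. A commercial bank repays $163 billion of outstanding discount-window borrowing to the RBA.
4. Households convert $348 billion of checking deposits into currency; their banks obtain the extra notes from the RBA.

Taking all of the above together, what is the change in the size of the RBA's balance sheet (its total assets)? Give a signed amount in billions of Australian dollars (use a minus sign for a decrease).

+$112 billion

RBA balance sheet:
  Assets:      Securities +$275B, Loans to banks −$163B
  Liabilities: Bank reserves −$274B, Currency in circulation +$348B, Government deposits +$38B
Commercial banking system:
  Assets:      Reserves at CB −$274B
  Liabilities: Checkable deposits −$111B, Borrowings from CB −$163B
Change in total RBA assets = +$112 billion.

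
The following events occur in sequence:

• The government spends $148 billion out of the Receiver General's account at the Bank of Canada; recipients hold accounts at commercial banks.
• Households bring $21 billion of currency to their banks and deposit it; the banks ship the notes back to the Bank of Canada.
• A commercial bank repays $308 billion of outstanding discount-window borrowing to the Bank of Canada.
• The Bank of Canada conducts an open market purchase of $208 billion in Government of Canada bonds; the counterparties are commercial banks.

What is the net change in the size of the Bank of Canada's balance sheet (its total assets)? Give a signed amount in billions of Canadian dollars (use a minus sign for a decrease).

-$100 billion

Government spending $148 billion: only the composition of liabilities changes → 0.
Currency deposit $21 billion: only the composition of liabilities changes → 0.
Discount-window repayment $308 billion: a Bank of Canada asset is shed → −$308B.
OMO purchase (from banks) $208 billion: a Bank of Canada asset is acquired → +$208B.
Net: 0 + 0 − 308 + 208 = -$100 billion.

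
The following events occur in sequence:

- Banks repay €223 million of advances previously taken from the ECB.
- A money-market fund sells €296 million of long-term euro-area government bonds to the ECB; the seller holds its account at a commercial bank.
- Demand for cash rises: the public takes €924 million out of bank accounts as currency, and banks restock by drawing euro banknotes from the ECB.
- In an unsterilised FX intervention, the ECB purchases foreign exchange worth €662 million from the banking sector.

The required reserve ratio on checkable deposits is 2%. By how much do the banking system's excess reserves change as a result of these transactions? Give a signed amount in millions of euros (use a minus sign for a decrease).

Discount-window repayment €223 million: reserves −€223M, deposits 0.
Asset purchase (from non-banks) €296 million: reserves +€296M, deposits +€296M.
Currency withdrawal €924 million: reserves −€924M, deposits −€924M.
FX purchase €662 million: reserves +€662M, deposits 0.
Totals: Δreserves = −€189M, Δdeposits = −€628M.
Δrequired reserves = 2% × −€628M = −€12.56M.
Δexcess reserves = Δreserves − Δrequired = −€189M − (−€12.56M) = -€176.44 million.

-€176.44 million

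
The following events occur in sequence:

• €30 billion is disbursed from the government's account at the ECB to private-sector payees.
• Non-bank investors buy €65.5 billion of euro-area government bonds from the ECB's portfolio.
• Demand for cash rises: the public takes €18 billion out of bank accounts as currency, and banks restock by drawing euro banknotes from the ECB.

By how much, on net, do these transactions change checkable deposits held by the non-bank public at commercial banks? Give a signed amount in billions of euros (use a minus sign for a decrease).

Government spending €30 billion: non-bank counterparties' bank balances rise → +€30B.
Asset sale (to non-banks) €65.5 billion: non-bank counterparties' bank balances fall → −€65.5B.
Currency withdrawal €18 billion: non-bank counterparties' bank balances fall → −€18B.
Net: 30 − 65.5 − 18 = -€53.5 billion.

-€53.5 billion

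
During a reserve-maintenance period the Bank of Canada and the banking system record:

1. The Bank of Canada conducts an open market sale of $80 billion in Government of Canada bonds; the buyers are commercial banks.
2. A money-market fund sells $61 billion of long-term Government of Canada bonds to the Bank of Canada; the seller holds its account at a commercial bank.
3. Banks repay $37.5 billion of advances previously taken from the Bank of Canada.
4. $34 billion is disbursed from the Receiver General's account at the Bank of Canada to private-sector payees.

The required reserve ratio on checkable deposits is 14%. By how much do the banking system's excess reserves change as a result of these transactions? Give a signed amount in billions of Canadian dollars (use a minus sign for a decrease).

OMO sale (to banks) $80 billion: reserves −$80B, deposits 0.
Asset purchase (from non-banks) $61 billion: reserves +$61B, deposits +$61B.
Discount-window repayment $37.5 billion: reserves −$37.5B, deposits 0.
Government spending $34 billion: reserves +$34B, deposits +$34B.
Totals: Δreserves = −$22.5B, Δdeposits = +$95B.
Δrequired reserves = 14% × +$95B = +$13.3B.
Δexcess reserves = Δreserves − Δrequired = −$22.5B − (+$13.3B) = -$35.8 billion.

-$35.8 billion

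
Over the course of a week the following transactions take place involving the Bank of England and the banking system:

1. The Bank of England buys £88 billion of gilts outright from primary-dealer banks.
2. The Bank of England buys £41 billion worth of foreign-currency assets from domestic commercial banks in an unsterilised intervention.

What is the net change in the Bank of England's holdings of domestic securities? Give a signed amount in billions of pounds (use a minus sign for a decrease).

Bank of England balance sheet:
  Assets:      Securities +£88B, Foreign assets +£41B
  Liabilities: Bank reserves +£129B
Commercial banking system:
  Assets:      Reserves at CB +£129B, Securities −£88B, Foreign assets −£41B
  Liabilities: no change
So the change in the Bank of England's holdings of domestic securities is +£88 billion.

+£88 billion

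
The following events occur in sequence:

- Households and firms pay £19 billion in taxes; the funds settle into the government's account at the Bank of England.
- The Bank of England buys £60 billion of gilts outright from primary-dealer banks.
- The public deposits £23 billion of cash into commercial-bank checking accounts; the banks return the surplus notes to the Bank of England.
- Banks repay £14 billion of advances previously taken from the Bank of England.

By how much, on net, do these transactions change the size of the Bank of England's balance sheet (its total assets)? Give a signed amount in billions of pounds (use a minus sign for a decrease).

+£46 billion

Government account inflow £19 billion: only the composition of liabilities changes → 0.
OMO purchase (from banks) £60 billion: a Bank of England asset is acquired → +£60B.
Currency deposit £23 billion: only the composition of liabilities changes → 0.
Discount-window repayment £14 billion: a Bank of England asset is shed → −£14B.
Net: 0 + 60 + 0 − 14 = +£46 billion.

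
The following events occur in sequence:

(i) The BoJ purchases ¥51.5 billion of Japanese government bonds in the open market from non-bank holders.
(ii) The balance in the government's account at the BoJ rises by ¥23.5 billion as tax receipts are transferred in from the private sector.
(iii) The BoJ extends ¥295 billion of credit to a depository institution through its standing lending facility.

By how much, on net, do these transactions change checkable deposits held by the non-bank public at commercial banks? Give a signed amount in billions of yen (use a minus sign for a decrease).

Asset purchase (from non-banks) ¥51.5 billion: non-bank counterparties' bank balances rise → +¥51.5B.
Government account inflow ¥23.5 billion: non-bank counterparties' bank balances fall → −¥23.5B.
Discount-window loan ¥295 billion: the counterparty is a bank, so public deposits are unchanged → 0.
Net: 51.5 − 23.5 + 0 = +¥28 billion.

+¥28 billion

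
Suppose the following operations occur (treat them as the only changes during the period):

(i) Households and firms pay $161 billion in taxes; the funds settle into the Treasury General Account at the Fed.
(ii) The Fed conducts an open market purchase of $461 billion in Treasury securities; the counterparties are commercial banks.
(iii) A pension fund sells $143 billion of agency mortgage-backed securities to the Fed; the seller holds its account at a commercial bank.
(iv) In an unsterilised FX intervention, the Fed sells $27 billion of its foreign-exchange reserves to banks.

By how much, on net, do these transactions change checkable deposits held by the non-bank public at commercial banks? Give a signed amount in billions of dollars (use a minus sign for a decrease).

Government account inflow $161 billion: non-bank counterparties' bank balances fall → −$161B.
OMO purchase (from banks) $461 billion: the counterparty is a bank, so public deposits are unchanged → 0.
Asset purchase (from non-banks) $143 billion: non-bank counterparties' bank balances rise → +$143B.
FX sale $27 billion: the counterparty is a bank, so public deposits are unchanged → 0.
Net: −161 + 0 + 143 + 0 = -$18 billion.

-$18 billion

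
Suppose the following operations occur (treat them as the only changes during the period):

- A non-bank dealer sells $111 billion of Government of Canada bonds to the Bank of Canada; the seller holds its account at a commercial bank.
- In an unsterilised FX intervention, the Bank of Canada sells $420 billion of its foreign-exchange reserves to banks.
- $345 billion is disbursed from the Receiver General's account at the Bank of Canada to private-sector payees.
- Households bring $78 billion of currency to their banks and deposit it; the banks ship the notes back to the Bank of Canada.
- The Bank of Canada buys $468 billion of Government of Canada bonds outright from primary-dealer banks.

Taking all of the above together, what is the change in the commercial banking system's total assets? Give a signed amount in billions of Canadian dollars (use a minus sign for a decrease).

+$534 billion

Asset purchase (from non-banks) $111 billion: bank balance sheets expand → +$111B.
FX sale $420 billion: just an asset swap on bank balance sheets → 0.
Government spending $345 billion: bank balance sheets expand → +$345B.
Currency deposit $78 billion: bank balance sheets expand → +$78B.
OMO purchase (from banks) $468 billion: just an asset swap on bank balance sheets → 0.
Net: 111 + 0 + 345 + 78 + 0 = +$534 billion.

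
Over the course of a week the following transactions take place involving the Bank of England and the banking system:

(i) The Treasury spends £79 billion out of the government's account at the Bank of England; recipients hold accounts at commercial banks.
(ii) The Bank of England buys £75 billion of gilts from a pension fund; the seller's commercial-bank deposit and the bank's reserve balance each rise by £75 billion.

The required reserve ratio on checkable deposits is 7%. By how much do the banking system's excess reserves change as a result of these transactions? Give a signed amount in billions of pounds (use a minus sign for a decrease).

+£143.22 billion

Government spending £79 billion: reserves +£79B, deposits +£79B.
Asset purchase (from non-banks) £75 billion: reserves +£75B, deposits +£75B.
Totals: Δreserves = +£154B, Δdeposits = +£154B.
Δrequired reserves = 7% × +£154B = +£10.78B.
Δexcess reserves = Δreserves − Δrequired = +£154B − (+£10.78B) = +£143.22 billion.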